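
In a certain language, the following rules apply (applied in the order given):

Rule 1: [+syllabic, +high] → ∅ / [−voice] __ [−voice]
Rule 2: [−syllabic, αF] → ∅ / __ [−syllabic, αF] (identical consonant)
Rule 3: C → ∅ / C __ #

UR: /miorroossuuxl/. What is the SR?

Rule 1 (high vowel syncope): no segment meets the environment; /miorroossuuxl/ is unchanged.
Rule 2 (degemination): /rr/ is a geminate; the first /r/ deletes. /ss/ is a geminate; the first /s/ deletes. /miorroossuuxl/ → mioroosuuxl.
Rule 3 (final cluster simplification): /l/ is the second consonant of a word-final cluster /xl/, so it deletes. /mioroosuuxl/ → mioroosuux.

mioroosuux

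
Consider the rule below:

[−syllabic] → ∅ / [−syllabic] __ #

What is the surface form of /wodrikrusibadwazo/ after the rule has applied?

No segment of /wodrikrusibadwazo/ meets the structural description of the rule, so the form surfaces unchanged.

wodrikrusibadwazo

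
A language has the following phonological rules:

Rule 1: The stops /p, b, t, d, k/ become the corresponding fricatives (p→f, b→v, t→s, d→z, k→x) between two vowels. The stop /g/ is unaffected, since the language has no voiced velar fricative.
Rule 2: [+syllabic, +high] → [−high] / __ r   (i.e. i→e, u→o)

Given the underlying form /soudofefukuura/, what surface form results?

Rule 1 (intervocalic spirantization): /d/ is a stop between vowels /u/ and /o/, so it spirantizes to the fricative [z]. /k/ is a stop between vowels /u/ and /u/, so it spirantizes to the fricative [x]. /soudofefukuura/ → souzofefuxuura.
Rule 2 (pre-rhotic lowering): /u/ is a high vowel immediately before /r/, so it lowers to [o]. /souzofefuxuura/ → souzofefuxuora.

souzofefuxuora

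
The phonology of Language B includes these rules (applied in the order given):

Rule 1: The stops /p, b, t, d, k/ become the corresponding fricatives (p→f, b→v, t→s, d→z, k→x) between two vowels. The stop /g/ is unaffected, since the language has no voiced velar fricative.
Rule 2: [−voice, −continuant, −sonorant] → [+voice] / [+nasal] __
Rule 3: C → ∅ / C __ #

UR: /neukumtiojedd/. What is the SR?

Rule 1 (intervocalic spirantization): /k/ is a stop between vowels /u/ and /u/, so it spirantizes to the fricative [x]. /neukumtiojedd/ → neuxumtiojedd.
Rule 2 (post-nasal voicing): /t/ is a voiceless stop immediately after the nasal /m/, so it voices to [d]. /neuxumtiojedd/ → neuxumdiojedd.
Rule 3 (final cluster simplification): /d/ is the second consonant of a word-final cluster /dd/, so it deletes. /neuxumdiojedd/ → neuxumdiojed.

neuxumdiojed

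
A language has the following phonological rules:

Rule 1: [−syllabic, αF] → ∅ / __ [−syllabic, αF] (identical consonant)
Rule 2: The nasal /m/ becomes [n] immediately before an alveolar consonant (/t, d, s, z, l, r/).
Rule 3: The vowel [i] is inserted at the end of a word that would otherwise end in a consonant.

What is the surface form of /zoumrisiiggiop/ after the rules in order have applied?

zounrisiigiopi

Rule 1 (degemination): /gg/ is a geminate; the first /g/ deletes. /zoumrisiiggiop/ → zoumrisiigiop.
Rule 2 (nasal place assimilation): /m/ precedes the alveolar consonant /r/, so it assimilates in place to [n]. /zoumrisiigiop/ → zounrisiigiop.
Rule 3 (final i-epenthesis): the form ends in the consonant /p/, so [i] is inserted word-finally. /zounrisiigiop/ → zounrisiigiopi.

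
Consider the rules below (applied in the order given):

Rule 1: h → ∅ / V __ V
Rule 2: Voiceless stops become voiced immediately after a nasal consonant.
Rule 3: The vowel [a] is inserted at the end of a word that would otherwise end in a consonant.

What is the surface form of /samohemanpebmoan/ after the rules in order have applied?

Rule 1 (intervocalic h-deletion): /h/ occurs between vowels /o/ and /e/, so it deletes. /samohemanpebmoan/ → samoemanpebmoan.
Rule 2 (post-nasal voicing): /p/ is a voiceless stop immediately after the nasal /n/, so it voices to [b]. /samoemanpebmoan/ → samoemanbebmoan.
Rule 3 (final a-epenthesis): the form ends in the consonant /n/, so [a] is inserted word-finally. /samoemanbebmoan/ → samoemanbebmoana.

samoemanbebmoana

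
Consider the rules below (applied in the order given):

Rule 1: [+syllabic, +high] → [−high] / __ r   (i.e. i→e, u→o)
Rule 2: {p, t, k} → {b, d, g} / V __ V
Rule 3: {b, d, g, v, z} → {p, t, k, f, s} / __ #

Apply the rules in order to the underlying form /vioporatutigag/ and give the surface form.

vioboradudigak

Rule 1 (pre-rhotic lowering): no segment meets the environment; /vioporatutigag/ is unchanged.
Rule 2 (intervocalic voicing): /p/ is a voiceless stop between vowels /o/ and /o/, so it voices to [b]. /t/ is a voiceless stop between vowels /a/ and /u/, so it voices to [d]. /t/ is a voiceless stop between vowels /u/ and /i/, so it voices to [d]. /vioporatutigag/ → vioboradudigag.
Rule 3 (final devoicing): /g/ is a voiced obstruent in word-final position, so it devoices to [k]. /vioboradudigag/ → vioboradudigak.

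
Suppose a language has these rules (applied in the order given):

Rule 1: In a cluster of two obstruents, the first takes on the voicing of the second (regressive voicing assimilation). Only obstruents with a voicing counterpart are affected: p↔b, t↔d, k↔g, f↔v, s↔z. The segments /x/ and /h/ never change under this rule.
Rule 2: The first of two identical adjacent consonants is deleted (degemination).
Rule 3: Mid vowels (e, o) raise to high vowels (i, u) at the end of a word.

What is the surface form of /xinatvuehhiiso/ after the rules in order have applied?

xinadvuehiisu

Rule 1 (regressive voicing assimilation): /t/ precedes the voiced obstruent /v/, so it voices to [d] by assimilation. /xinatvuehhiiso/ → xinadvuehhiiso.
Rule 2 (degemination): /hh/ is a geminate; the first /h/ deletes. /xinadvuehhiiso/ → xinadvuehiiso.
Rule 3 (final vowel raising): /o/ is a mid vowel in word-final position, so it raises to [u]. /xinadvuehiiso/ → xinadvuehiisu.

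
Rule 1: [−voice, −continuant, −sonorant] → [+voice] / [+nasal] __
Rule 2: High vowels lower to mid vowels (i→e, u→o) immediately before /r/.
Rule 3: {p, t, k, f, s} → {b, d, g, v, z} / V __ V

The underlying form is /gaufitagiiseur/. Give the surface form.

gauvidagiizeor

Rule 1 (post-nasal voicing): no segment meets the environment; /gaufitagiiseur/ is unchanged.
Rule 2 (pre-rhotic lowering): /u/ is a high vowel immediately before /r/, so it lowers to [o]. /gaufitagiiseur/ → gaufitagiiseor.
Rule 3 (intervocalic voicing): /f/ is a voiceless obstruent between vowels /u/ and /i/, so it voices to [v]. /t/ is a voiceless obstruent between vowels /i/ and /a/, so it voices to [d]. /s/ is a voiceless obstruent between vowels /i/ and /e/, so it voices to [z]. /gaufitagiiseor/ → gauvidagiizeor.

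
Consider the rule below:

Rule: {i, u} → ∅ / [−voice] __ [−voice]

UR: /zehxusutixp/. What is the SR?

zehxstxp

/u/ is a high vowel flanked by voiceless consonants /x/ and /s/, so it deletes.
/u/ is a high vowel flanked by voiceless consonants /s/ and /t/, so it deletes.
/i/ is a high vowel flanked by voiceless consonants /t/ and /x/, so it deletes.
Surface form: [zehxstxp].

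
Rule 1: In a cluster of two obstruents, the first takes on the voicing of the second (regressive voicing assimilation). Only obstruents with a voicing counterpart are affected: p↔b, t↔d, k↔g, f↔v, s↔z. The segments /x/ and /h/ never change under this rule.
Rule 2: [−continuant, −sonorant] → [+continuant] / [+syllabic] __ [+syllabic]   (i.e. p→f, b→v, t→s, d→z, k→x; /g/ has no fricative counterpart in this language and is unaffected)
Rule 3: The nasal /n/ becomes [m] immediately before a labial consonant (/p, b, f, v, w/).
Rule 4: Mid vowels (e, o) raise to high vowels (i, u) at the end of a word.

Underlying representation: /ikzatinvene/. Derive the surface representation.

igzasimveni

Rule 1 (regressive voicing assimilation): /k/ precedes the voiced obstruent /z/, so it voices to [g] by assimilation. /ikzatinvene/ → igzatinvene.
Rule 2 (intervocalic spirantization): /t/ is a stop between vowels /a/ and /i/, so it spirantizes to the fricative [s]. /igzatinvene/ → igzasinvene.
Rule 3 (nasal place assimilation): /n/ precedes the labial consonant /v/, so it assimilates in place to [m]. /igzasinvene/ → igzasimvene.
Rule 4 (final vowel raising): /e/ is a mid vowel in word-final position, so it raises to [i]. /igzasimvene/ → igzasimveni.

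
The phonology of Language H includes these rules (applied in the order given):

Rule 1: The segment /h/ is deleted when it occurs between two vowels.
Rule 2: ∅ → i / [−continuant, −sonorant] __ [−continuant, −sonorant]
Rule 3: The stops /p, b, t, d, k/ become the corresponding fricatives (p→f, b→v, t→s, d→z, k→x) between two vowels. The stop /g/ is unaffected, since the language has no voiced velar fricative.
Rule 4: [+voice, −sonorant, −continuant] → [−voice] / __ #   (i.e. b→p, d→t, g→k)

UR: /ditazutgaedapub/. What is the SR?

disazusigaezafup

Rule 1 (intervocalic h-deletion): no segment meets the environment; /ditazutgaedapub/ is unchanged.
Rule 2 (stop-cluster i-epenthesis): /t/ and /g/ form a stop–stop cluster, so [i] is inserted between them. /ditazutgaedapub/ → ditazutigaedapub.
Rule 3 (intervocalic spirantization): /t/ is a stop between vowels /i/ and /a/, so it spirantizes to the fricative [s]. /t/ is a stop between vowels /u/ and /i/, so it spirantizes to the fricative [s]. /d/ is a stop between vowels /e/ and /a/, so it spirantizes to the fricative [z]. /p/ is a stop between vowels /a/ and /u/, so it spirantizes to the fricative [f]. /ditazutigaedapub/ → disazusigaezafub.
Rule 4 (final devoicing): /b/ is a voiced stop in word-final position, so it devoices to [p]. /disazusigaezafub/ → disazusigaezafup.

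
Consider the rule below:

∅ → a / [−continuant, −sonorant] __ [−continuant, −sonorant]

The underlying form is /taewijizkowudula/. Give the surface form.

taewijizkowudula

No segment of /taewijizkowudula/ meets the structural description of the rule, so the form surfaces unchanged.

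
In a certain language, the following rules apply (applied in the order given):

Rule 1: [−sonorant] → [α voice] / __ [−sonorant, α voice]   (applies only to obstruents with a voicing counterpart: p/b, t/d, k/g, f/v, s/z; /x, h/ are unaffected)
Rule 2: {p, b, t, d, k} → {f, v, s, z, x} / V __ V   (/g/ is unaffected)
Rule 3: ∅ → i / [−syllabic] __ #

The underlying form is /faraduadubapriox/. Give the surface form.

farazuazuvaprioxi

Rule 1 (regressive voicing assimilation): no segment meets the environment; /faraduadubapriox/ is unchanged.
Rule 2 (intervocalic spirantization): /d/ is a stop between vowels /a/ and /u/, so it spirantizes to the fricative [z]. /d/ is a stop between vowels /a/ and /u/, so it spirantizes to the fricative [z]. /b/ is a stop between vowels /u/ and /a/, so it spirantizes to the fricative [v]. /faraduadubapriox/ → farazuazuvapriox.
Rule 3 (final i-epenthesis): the form ends in the consonant /x/, so [i] is inserted word-finally. /farazuazuvapriox/ → farazuazuvaprioxi.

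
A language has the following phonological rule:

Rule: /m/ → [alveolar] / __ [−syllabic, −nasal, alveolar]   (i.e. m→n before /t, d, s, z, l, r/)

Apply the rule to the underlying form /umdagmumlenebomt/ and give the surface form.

/m/ precedes the alveolar consonant /d/, so it assimilates in place to [n].
/m/ precedes the alveolar consonant /l/, so it assimilates in place to [n].
/m/ precedes the alveolar consonant /t/, so it assimilates in place to [n].
Surface form: [undagmunlenebont].

undagmunlenebont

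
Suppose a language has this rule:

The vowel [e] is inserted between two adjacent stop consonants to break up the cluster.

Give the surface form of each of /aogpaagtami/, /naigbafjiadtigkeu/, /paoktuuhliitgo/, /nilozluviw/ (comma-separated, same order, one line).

/aogpaagtami/: /g/ and /p/ form a stop–stop cluster, so [e] is inserted between them. /g/ and /t/ form a stop–stop cluster, so [e] is inserted between them. → [aogepaagetami].
/naigbafjiadtigkeu/: /g/ and /b/ form a stop–stop cluster, so [e] is inserted between them. /d/ and /t/ form a stop–stop cluster, so [e] is inserted between them. /g/ and /k/ form a stop–stop cluster, so [e] is inserted between them. → [naigebafjiadetigekeu].
/paoktuuhliitgo/: /k/ and /t/ form a stop–stop cluster, so [e] is inserted between them. /t/ and /g/ form a stop–stop cluster, so [e] is inserted between them. → [paoketuuhliitego].
/nilozluviw/: the rule's environment is not met; surfaces unchanged as [nilozluviw].

aogepaagetami, naigebafjiadetigekeu, paoketuuhliitego, nilozluviw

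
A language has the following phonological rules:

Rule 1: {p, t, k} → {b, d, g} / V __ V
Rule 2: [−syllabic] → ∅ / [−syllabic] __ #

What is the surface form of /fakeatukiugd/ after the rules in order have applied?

fageadugiug

Rule 1 (intervocalic voicing): /k/ is a voiceless stop between vowels /a/ and /e/, so it voices to [g]. /t/ is a voiceless stop between vowels /a/ and /u/, so it voices to [d]. /k/ is a voiceless stop between vowels /u/ and /i/, so it voices to [g]. /fakeatukiugd/ → fageadugiugd.
Rule 2 (final cluster simplification): /d/ is the second consonant of a word-final cluster /gd/, so it deletes. /fageadugiugd/ → fageadugiug.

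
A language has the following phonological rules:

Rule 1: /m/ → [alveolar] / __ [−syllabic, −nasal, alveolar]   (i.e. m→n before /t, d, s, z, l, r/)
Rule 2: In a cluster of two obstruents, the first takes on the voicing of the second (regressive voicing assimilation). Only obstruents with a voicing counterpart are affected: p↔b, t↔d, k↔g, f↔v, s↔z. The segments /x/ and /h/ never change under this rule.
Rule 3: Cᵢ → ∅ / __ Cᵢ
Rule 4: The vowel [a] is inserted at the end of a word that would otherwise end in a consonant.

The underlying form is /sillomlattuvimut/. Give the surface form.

silonlatuvimuta

Rule 1 (nasal place assimilation): /m/ precedes the alveolar consonant /l/, so it assimilates in place to [n]. /sillomlattuvimut/ → sillonlattuvimut.
Rule 2 (regressive voicing assimilation): no segment meets the environment; /sillonlattuvimut/ is unchanged.
Rule 3 (degemination): /ll/ is a geminate; the first /l/ deletes. /tt/ is a geminate; the first /t/ deletes. /sillonlattuvimut/ → silonlatuvimut.
Rule 4 (final a-epenthesis): the form ends in the consonant /t/, so [a] is inserted word-finally. /silonlatuvimut/ → silonlatuvimuta.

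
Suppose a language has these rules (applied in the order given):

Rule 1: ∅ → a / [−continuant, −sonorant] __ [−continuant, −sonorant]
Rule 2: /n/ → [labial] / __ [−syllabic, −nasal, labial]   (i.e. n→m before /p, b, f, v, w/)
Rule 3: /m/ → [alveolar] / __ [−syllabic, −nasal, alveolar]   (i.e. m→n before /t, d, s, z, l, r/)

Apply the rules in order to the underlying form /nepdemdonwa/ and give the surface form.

Rule 1 (stop-cluster a-epenthesis): /p/ and /d/ form a stop–stop cluster, so [a] is inserted between them. /nepdemdonwa/ → nepademdonwa.
Rule 2 (nasal place assimilation): /n/ precedes the labial consonant /w/, so it assimilates in place to [m]. /nepademdonwa/ → nepademdomwa.
Rule 3 (nasal place assimilation): /m/ precedes the alveolar consonant /d/, so it assimilates in place to [n]. /nepademdomwa/ → nepadendomwa.

nepadendomwa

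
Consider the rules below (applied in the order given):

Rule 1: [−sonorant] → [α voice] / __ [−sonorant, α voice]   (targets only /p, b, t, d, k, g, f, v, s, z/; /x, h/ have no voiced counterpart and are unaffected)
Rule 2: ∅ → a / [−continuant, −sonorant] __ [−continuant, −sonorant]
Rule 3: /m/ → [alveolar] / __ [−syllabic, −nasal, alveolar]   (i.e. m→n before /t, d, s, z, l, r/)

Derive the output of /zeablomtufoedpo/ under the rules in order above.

zeablontufoetapo

Rule 1 (regressive voicing assimilation): /d/ precedes the voiceless obstruent /p/, so it devoices to [t] by assimilation. /zeablomtufoedpo/ → zeablomtufoetpo.
Rule 2 (stop-cluster a-epenthesis): /t/ and /p/ form a stop–stop cluster, so [a] is inserted between them. /zeablomtufoetpo/ → zeablomtufoetapo.
Rule 3 (nasal place assimilation): /m/ precedes the alveolar consonant /t/, so it assimilates in place to [n]. /zeablomtufoetapo/ → zeablontufoetapo.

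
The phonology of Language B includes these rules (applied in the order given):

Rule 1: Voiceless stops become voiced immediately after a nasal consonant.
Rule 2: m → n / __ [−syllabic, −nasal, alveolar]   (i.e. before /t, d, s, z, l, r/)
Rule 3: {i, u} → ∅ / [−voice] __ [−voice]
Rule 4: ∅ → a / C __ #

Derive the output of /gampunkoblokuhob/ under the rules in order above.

gambungoblokhoba

Rule 1 (post-nasal voicing): /p/ is a voiceless stop immediately after the nasal /m/, so it voices to [b]. /k/ is a voiceless stop immediately after the nasal /n/, so it voices to [g]. /gampunkoblokuhob/ → gambungoblokuhob.
Rule 2 (nasal place assimilation): no segment meets the environment; /gambungoblokuhob/ is unchanged.
Rule 3 (high vowel syncope): /u/ is a high vowel flanked by voiceless consonants /k/ and /h/, so it deletes. /gambungoblokuhob/ → gambungoblokhob.
Rule 4 (final a-epenthesis): the form ends in the consonant /b/, so [a] is inserted word-finally. /gambungoblokhob/ → gambungoblokhoba.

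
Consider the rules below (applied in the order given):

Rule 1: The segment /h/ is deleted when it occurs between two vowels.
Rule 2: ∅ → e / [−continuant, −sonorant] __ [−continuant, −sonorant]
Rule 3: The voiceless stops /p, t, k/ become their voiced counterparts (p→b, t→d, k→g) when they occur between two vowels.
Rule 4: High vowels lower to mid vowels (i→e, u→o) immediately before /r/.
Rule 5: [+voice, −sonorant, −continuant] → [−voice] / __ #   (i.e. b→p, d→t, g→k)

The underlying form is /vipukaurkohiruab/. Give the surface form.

Rule 1 (intervocalic h-deletion): /h/ occurs between vowels /o/ and /i/, so it deletes. /vipukaurkohiruab/ → vipukaurkoiruab.
Rule 2 (stop-cluster e-epenthesis): no segment meets the environment; /vipukaurkoiruab/ is unchanged.
Rule 3 (intervocalic voicing): /p/ is a voiceless stop between vowels /i/ and /u/, so it voices to [b]. /k/ is a voiceless stop between vowels /u/ and /a/, so it voices to [g]. /vipukaurkoiruab/ → vibugaurkoiruab.
Rule 4 (pre-rhotic lowering): /u/ is a high vowel immediately before /r/, so it lowers to [o]. /i/ is a high vowel immediately before /r/, so it lowers to [e]. /vibugaurkoiruab/ → vibugaorkoeruab.
Rule 5 (final devoicing): /b/ is a voiced stop in word-final position, so it devoices to [p]. /vibugaorkoeruab/ → vibugaorkoeruap.

vibugaorkoeruap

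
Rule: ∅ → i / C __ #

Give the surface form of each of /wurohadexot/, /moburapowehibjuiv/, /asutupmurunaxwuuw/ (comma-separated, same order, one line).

/wurohadexot/: the form ends in the consonant /t/, so [i] is inserted word-finally. → [wurohadexoti].
/moburapowehibjuiv/: the form ends in the consonant /v/, so [i] is inserted word-finally. → [moburapowehibjuivi].
/asutupmurunaxwuuw/: the form ends in the consonant /w/, so [i] is inserted word-finally. → [asutupmurunaxwuuwi].

wurohadexoti, moburapowehibjuivi, asutupmurunaxwuuwi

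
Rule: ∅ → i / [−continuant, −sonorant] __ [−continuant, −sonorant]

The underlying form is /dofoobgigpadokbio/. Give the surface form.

dofoobigigipadokibio

/b/ and /g/ form a stop–stop cluster, so [i] is inserted between them.
/g/ and /p/ form a stop–stop cluster, so [i] is inserted between them.
/k/ and /b/ form a stop–stop cluster, so [i] is inserted between them.
Surface form: [dofoobigigipadokibio].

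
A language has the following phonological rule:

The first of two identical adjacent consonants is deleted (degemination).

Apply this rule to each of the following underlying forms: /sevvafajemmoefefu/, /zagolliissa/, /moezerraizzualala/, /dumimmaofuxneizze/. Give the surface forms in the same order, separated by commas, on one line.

/sevvafajemmoefefu/: /vv/ is a geminate; the first /v/ deletes. /mm/ is a geminate; the first /m/ deletes. → [sevafajemoefefu].
/zagolliissa/: /ll/ is a geminate; the first /l/ deletes. /ss/ is a geminate; the first /s/ deletes. → [zagoliisa].
/moezerraizzualala/: /rr/ is a geminate; the first /r/ deletes. /zz/ is a geminate; the first /z/ deletes. → [moezeraizualala].
/dumimmaofuxneizze/: /mm/ is a geminate; the first /m/ deletes. /zz/ is a geminate; the first /z/ deletes. → [dumimaofuxneize].

sevafajemoefefu, zagoliisa, moezeraizualala, dumimaofuxneize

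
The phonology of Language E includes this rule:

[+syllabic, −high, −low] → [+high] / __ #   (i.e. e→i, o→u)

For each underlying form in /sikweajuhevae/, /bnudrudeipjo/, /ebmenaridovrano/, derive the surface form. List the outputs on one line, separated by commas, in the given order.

sikweajuhevai, bnudrudeipju, ebmenaridovranu

/sikweajuhevae/: /e/ is a mid vowel in word-final position, so it raises to [i]. → [sikweajuhevai].
/bnudrudeipjo/: /o/ is a mid vowel in word-final position, so it raises to [u]. → [bnudrudeipju].
/ebmenaridovrano/: /o/ is a mid vowel in word-final position, so it raises to [u]. → [ebmenaridovranu].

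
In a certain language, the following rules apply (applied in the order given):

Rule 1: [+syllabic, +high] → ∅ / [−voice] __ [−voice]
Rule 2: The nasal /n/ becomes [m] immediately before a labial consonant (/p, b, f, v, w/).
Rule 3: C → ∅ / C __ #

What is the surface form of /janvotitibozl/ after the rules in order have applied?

Rule 1 (high vowel syncope): /i/ is a high vowel flanked by voiceless consonants /t/ and /t/, so it deletes. /janvotitibozl/ → janvottibozl.
Rule 2 (nasal place assimilation): /n/ precedes the labial consonant /v/, so it assimilates in place to [m]. /janvottibozl/ → jamvottibozl.
Rule 3 (final cluster simplification): /l/ is the second consonant of a word-final cluster /zl/, so it deletes. /jamvottibozl/ → jamvottiboz.

jamvottiboz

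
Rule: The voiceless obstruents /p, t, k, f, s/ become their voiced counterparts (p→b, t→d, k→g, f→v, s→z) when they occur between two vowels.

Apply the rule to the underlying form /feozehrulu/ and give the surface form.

No segment of /feozehrulu/ meets the structural description of the rule, so the form surfaces unchanged.

feozehrulu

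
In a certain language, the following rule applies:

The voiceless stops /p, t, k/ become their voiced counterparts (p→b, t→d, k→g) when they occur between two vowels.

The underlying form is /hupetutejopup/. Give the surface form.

/p/ is a voiceless stop between vowels /u/ and /e/, so it voices to [b].
/t/ is a voiceless stop between vowels /e/ and /u/, so it voices to [d].
/t/ is a voiceless stop between vowels /u/ and /e/, so it voices to [d].
/p/ is a voiceless stop between vowels /o/ and /u/, so it voices to [b].
Surface form: [hubedudejobup].

hubedudejobup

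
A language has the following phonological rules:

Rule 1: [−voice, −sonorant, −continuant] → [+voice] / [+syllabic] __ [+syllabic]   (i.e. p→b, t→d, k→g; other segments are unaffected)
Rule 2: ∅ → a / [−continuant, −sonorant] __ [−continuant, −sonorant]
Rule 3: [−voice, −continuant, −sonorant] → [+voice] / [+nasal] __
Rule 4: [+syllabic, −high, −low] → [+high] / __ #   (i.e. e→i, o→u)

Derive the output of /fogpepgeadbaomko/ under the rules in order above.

fogapepageadabaomgu

Rule 1 (intervocalic voicing): no segment meets the environment; /fogpepgeadbaomko/ is unchanged.
Rule 2 (stop-cluster a-epenthesis): /g/ and /p/ form a stop–stop cluster, so [a] is inserted between them. /p/ and /g/ form a stop–stop cluster, so [a] is inserted between them. /d/ and /b/ form a stop–stop cluster, so [a] is inserted between them. /fogpepgeadbaomko/ → fogapepageadabaomko.
Rule 3 (post-nasal voicing): /k/ is a voiceless stop immediately after the nasal /m/, so it voices to [g]. /fogapepageadabaomko/ → fogapepageadabaomgo.
Rule 4 (final vowel raising): /o/ is a mid vowel in word-final position, so it raises to [u]. /fogapepageadabaomgo/ → fogapepageadabaomgu.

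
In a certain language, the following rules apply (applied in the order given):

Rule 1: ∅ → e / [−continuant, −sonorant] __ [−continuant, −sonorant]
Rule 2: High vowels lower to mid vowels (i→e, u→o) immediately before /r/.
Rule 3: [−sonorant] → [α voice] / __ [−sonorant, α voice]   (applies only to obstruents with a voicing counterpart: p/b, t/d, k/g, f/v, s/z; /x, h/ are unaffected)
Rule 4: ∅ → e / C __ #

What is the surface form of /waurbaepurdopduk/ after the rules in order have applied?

waorbaepordopeduke

Rule 1 (stop-cluster e-epenthesis): /p/ and /d/ form a stop–stop cluster, so [e] is inserted between them. /waurbaepurdopduk/ → waurbaepurdopeduk.
Rule 2 (pre-rhotic lowering): /u/ is a high vowel immediately before /r/, so it lowers to [o]. /u/ is a high vowel immediately before /r/, so it lowers to [o]. /waurbaepurdopeduk/ → waorbaepordopeduk.
Rule 3 (regressive voicing assimilation): no segment meets the environment; /waorbaepordopeduk/ is unchanged.
Rule 4 (final e-epenthesis): the form ends in the consonant /k/, so [e] is inserted word-finally. /waorbaepordopeduk/ → waorbaepordopeduke.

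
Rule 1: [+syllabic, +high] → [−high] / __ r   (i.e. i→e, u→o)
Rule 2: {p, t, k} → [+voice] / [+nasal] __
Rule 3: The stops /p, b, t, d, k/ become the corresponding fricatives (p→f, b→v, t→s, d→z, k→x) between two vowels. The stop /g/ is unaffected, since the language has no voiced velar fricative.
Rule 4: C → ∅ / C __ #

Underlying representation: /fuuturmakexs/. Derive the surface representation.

Rule 1 (pre-rhotic lowering): /u/ is a high vowel immediately before /r/, so it lowers to [o]. /fuuturmakexs/ → fuutormakexs.
Rule 2 (post-nasal voicing): no segment meets the environment; /fuutormakexs/ is unchanged.
Rule 3 (intervocalic spirantization): /t/ is a stop between vowels /u/ and /o/, so it spirantizes to the fricative [s]. /k/ is a stop between vowels /a/ and /e/, so it spirantizes to the fricative [x]. /fuutormakexs/ → fuusormaxexs.
Rule 4 (final cluster simplification): /s/ is the second consonant of a word-final cluster /xs/, so it deletes. /fuusormaxexs/ → fuusormaxex.

fuusormaxex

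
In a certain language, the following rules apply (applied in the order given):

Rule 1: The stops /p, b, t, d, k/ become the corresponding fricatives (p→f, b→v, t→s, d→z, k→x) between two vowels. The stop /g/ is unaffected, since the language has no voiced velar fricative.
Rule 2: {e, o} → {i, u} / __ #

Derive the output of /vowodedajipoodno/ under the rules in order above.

Rule 1 (intervocalic spirantization): /d/ is a stop between vowels /o/ and /e/, so it spirantizes to the fricative [z]. /d/ is a stop between vowels /e/ and /a/, so it spirantizes to the fricative [z]. /p/ is a stop between vowels /i/ and /o/, so it spirantizes to the fricative [f]. /vowodedajipoodno/ → vowozezajifoodno.
Rule 2 (final vowel raising): /o/ is a mid vowel in word-final position, so it raises to [u]. /vowozezajifoodno/ → vowozezajifoodnu.

vowozezajifoodnu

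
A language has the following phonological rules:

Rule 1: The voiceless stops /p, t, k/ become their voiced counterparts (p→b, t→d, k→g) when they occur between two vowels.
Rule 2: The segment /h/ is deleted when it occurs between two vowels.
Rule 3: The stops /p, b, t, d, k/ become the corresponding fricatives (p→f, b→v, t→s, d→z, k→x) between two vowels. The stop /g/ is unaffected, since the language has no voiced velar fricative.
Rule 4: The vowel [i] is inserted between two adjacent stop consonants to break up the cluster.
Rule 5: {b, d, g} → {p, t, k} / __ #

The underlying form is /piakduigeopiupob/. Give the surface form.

Rule 1 (intervocalic voicing): /p/ is a voiceless stop between vowels /o/ and /i/, so it voices to [b]. /p/ is a voiceless stop between vowels /u/ and /o/, so it voices to [b]. /piakduigeopiupob/ → piakduigeobiubob.
Rule 2 (intervocalic h-deletion): no segment meets the environment; /piakduigeobiubob/ is unchanged.
Rule 3 (intervocalic spirantization): /b/ is a stop between vowels /o/ and /i/, so it spirantizes to the fricative [v]. /b/ is a stop between vowels /u/ and /o/, so it spirantizes to the fricative [v]. /piakduigeobiubob/ → piakduigeoviuvob.
Rule 4 (stop-cluster i-epenthesis): /k/ and /d/ form a stop–stop cluster, so [i] is inserted between them. /piakduigeoviuvob/ → piakiduigeoviuvob.
Rule 5 (final devoicing): /b/ is a voiced stop in word-final position, so it devoices to [p]. /piakiduigeoviuvob/ → piakiduigeoviuvop.

piakiduigeoviuvop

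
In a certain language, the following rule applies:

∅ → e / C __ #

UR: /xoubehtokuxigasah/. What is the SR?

the form ends in the consonant /h/, so [e] is inserted word-finally.
Surface form: [xoubehtokuxigasahe].

xoubehtokuxigasahe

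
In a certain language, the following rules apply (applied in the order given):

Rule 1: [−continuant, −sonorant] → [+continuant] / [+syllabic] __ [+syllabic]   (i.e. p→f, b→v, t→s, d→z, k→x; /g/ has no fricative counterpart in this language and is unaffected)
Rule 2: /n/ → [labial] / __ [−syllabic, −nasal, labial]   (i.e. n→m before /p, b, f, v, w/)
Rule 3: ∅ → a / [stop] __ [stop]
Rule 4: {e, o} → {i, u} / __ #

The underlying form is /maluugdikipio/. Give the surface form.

Rule 1 (intervocalic spirantization): /k/ is a stop between vowels /i/ and /i/, so it spirantizes to the fricative [x]. /p/ is a stop between vowels /i/ and /i/, so it spirantizes to the fricative [f]. /maluugdikipio/ → maluugdixifio.
Rule 2 (nasal place assimilation): no segment meets the environment; /maluugdixifio/ is unchanged.
Rule 3 (stop-cluster a-epenthesis): /g/ and /d/ form a stop–stop cluster, so [a] is inserted between them. /maluugdixifio/ → maluugadixifio.
Rule 4 (final vowel raising): /o/ is a mid vowel in word-final position, so it raises to [u]. /maluugadixifio/ → maluugadixifiu.

maluugadixifiu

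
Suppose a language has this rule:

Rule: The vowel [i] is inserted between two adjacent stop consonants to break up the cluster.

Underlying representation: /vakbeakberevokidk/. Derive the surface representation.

/k/ and /b/ form a stop–stop cluster, so [i] is inserted between them.
/k/ and /b/ form a stop–stop cluster, so [i] is inserted between them.
/d/ and /k/ form a stop–stop cluster, so [i] is inserted between them.
Surface form: [vakibeakiberevokidik].

vakibeakiberevokidik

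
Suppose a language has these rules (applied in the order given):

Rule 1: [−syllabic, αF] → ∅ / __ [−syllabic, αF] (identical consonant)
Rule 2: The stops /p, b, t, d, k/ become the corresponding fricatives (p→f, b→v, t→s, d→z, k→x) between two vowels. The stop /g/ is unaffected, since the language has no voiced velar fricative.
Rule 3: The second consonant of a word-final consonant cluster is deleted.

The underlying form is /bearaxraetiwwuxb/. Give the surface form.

bearaxraesiwux

Rule 1 (degemination): /ww/ is a geminate; the first /w/ deletes. /bearaxraetiwwuxb/ → bearaxraetiwuxb.
Rule 2 (intervocalic spirantization): /t/ is a stop between vowels /e/ and /i/, so it spirantizes to the fricative [s]. /bearaxraetiwuxb/ → bearaxraesiwuxb.
Rule 3 (final cluster simplification): /b/ is the second consonant of a word-final cluster /xb/, so it deletes. /bearaxraesiwuxb/ → bearaxraesiwux.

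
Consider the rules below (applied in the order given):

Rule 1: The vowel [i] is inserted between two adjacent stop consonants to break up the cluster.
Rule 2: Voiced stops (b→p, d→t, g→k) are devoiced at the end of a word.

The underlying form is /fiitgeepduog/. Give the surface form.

Rule 1 (stop-cluster i-epenthesis): /t/ and /g/ form a stop–stop cluster, so [i] is inserted between them. /p/ and /d/ form a stop–stop cluster, so [i] is inserted between them. /fiitgeepduog/ → fiitigeepiduog.
Rule 2 (final devoicing): /g/ is a voiced stop in word-final position, so it devoices to [k]. /fiitigeepiduog/ → fiitigeepiduok.

fiitigeepiduok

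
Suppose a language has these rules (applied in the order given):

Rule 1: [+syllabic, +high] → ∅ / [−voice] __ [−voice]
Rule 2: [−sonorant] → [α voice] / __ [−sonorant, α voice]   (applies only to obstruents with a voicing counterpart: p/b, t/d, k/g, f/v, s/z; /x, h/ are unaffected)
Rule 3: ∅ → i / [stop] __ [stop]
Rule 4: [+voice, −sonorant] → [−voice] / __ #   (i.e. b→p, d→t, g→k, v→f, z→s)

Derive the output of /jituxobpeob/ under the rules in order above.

jitxopipeop

Rule 1 (high vowel syncope): /u/ is a high vowel flanked by voiceless consonants /t/ and /x/, so it deletes. /jituxobpeob/ → jitxobpeob.
Rule 2 (regressive voicing assimilation): /b/ precedes the voiceless obstruent /p/, so it devoices to [p] by assimilation. /jitxobpeob/ → jitxoppeob.
Rule 3 (stop-cluster i-epenthesis): /p/ and /p/ form a stop–stop cluster, so [i] is inserted between them. /jitxoppeob/ → jitxopipeob.
Rule 4 (final devoicing): /b/ is a voiced obstruent in word-final position, so it devoices to [p]. /jitxopipeob/ → jitxopipeop.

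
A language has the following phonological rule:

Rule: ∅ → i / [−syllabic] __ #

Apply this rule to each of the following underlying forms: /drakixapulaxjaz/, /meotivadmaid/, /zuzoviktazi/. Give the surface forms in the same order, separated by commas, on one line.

/drakixapulaxjaz/: the form ends in the consonant /z/, so [i] is inserted word-finally. → [drakixapulaxjazi].
/meotivadmaid/: the form ends in the consonant /d/, so [i] is inserted word-finally. → [meotivadmaidi].
/zuzoviktazi/: the rule's environment is not met; surfaces unchanged as [zuzoviktazi].

drakixapulaxjazi, meotivadmaidi, zuzoviktazi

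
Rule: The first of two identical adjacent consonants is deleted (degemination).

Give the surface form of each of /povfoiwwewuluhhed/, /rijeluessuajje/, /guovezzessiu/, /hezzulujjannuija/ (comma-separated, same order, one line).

/povfoiwwewuluhhed/: /ww/ is a geminate; the first /w/ deletes. /hh/ is a geminate; the first /h/ deletes. → [povfoiwewuluhed].
/rijeluessuajje/: /ss/ is a geminate; the first /s/ deletes. /jj/ is a geminate; the first /j/ deletes. → [rijeluesuaje].
/guovezzessiu/: /zz/ is a geminate; the first /z/ deletes. /ss/ is a geminate; the first /s/ deletes. → [guovezesiu].
/hezzulujjannuija/: /zz/ is a geminate; the first /z/ deletes. /jj/ is a geminate; the first /j/ deletes. /nn/ is a geminate; the first /n/ deletes. → [hezulujanuija].

povfoiwewuluhed, rijeluesuaje, guovezesiu, hezulujanuija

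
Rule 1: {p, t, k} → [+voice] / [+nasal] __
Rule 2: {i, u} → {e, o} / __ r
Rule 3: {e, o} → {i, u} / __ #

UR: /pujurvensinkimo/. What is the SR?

Rule 1 (post-nasal voicing): /k/ is a voiceless stop immediately after the nasal /n/, so it voices to [g]. /pujurvensinkimo/ → pujurvensingimo.
Rule 2 (pre-rhotic lowering): /u/ is a high vowel immediately before /r/, so it lowers to [o]. /pujurvensingimo/ → pujorvensingimo.
Rule 3 (final vowel raising): /o/ is a mid vowel in word-final position, so it raises to [u]. /pujorvensingimo/ → pujorvensingimu.

pujorvensingimu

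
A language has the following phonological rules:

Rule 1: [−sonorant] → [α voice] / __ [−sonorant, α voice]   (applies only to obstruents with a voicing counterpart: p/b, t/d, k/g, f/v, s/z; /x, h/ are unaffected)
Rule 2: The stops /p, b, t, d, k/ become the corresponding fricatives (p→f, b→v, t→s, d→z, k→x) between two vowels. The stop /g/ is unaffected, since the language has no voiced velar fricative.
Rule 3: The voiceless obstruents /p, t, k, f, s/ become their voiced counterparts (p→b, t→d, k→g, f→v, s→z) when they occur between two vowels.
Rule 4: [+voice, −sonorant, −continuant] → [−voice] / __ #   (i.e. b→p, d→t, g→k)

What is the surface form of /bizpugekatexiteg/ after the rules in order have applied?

Rule 1 (regressive voicing assimilation): /z/ precedes the voiceless obstruent /p/, so it devoices to [s] by assimilation. /bizpugekatexiteg/ → bispugekatexiteg.
Rule 2 (intervocalic spirantization): /k/ is a stop between vowels /e/ and /a/, so it spirantizes to the fricative [x]. /t/ is a stop between vowels /a/ and /e/, so it spirantizes to the fricative [s]. /t/ is a stop between vowels /i/ and /e/, so it spirantizes to the fricative [s]. /bispugekatexiteg/ → bispugexasexiseg.
Rule 3 (intervocalic voicing): /s/ is a voiceless obstruent between vowels /a/ and /e/, so it voices to [z]. /s/ is a voiceless obstruent between vowels /i/ and /e/, so it voices to [z]. /bispugexasexiseg/ → bispugexazexizeg.
Rule 4 (final devoicing): /g/ is a voiced stop in word-final position, so it devoices to [k]. /bispugexazexizeg/ → bispugexazexizek.

bispugexazexizek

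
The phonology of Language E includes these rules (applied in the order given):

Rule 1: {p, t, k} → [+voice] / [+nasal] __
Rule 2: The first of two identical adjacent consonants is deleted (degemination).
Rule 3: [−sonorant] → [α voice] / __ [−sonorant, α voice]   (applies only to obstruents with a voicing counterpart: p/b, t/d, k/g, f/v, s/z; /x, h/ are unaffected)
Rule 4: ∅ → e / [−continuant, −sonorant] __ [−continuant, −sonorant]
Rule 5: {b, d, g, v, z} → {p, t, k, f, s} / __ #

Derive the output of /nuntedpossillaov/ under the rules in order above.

nundeteposilaof

Rule 1 (post-nasal voicing): /t/ is a voiceless stop immediately after the nasal /n/, so it voices to [d]. /nuntedpossillaov/ → nundedpossillaov.
Rule 2 (degemination): /ss/ is a geminate; the first /s/ deletes. /ll/ is a geminate; the first /l/ deletes. /nundedpossillaov/ → nundedposilaov.
Rule 3 (regressive voicing assimilation): /d/ precedes the voiceless obstruent /p/, so it devoices to [t] by assimilation. /nundedposilaov/ → nundetposilaov.
Rule 4 (stop-cluster e-epenthesis): /t/ and /p/ form a stop–stop cluster, so [e] is inserted between them. /nundetposilaov/ → nundeteposilaov.
Rule 5 (final devoicing): /v/ is a voiced obstruent in word-final position, so it devoices to [f]. /nundeteposilaov/ → nundeteposilaof.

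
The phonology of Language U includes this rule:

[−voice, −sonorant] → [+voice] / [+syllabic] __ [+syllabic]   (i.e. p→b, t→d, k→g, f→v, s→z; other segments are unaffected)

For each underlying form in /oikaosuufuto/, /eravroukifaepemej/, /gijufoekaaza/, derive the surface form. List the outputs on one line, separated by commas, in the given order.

/oikaosuufuto/: /k/ is a voiceless obstruent between vowels /i/ and /a/, so it voices to [g]. /s/ is a voiceless obstruent between vowels /o/ and /u/, so it voices to [z]. /f/ is a voiceless obstruent between vowels /u/ and /u/, so it voices to [v]. /t/ is a voiceless obstruent between vowels /u/ and /o/, so it voices to [d]. → [oigaozuuvudo].
/eravroukifaepemej/: /k/ is a voiceless obstruent between vowels /u/ and /i/, so it voices to [g]. /f/ is a voiceless obstruent between vowels /i/ and /a/, so it voices to [v]. /p/ is a voiceless obstruent between vowels /e/ and /e/, so it voices to [b]. → [eravrougivaebemej].
/gijufoekaaza/: /f/ is a voiceless obstruent between vowels /u/ and /o/, so it voices to [v]. /k/ is a voiceless obstruent between vowels /e/ and /a/, so it voices to [g]. → [gijuvoegaaza].

oigaozuuvudo, eravrougivaebemej, gijuvoegaaza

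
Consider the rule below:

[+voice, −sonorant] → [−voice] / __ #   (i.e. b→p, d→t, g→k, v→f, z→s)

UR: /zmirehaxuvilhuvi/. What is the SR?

No segment of /zmirehaxuvilhuvi/ meets the structural description of the rule, so the form surfaces unchanged.

zmirehaxuvilhuvi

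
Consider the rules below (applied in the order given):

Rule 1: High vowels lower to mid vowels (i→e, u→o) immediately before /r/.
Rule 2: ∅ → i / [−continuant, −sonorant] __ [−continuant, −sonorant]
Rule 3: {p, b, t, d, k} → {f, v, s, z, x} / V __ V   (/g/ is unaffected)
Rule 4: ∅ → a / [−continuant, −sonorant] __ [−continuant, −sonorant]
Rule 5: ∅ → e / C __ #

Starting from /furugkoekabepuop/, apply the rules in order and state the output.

Rule 1 (pre-rhotic lowering): /u/ is a high vowel immediately before /r/, so it lowers to [o]. /furugkoekabepuop/ → forugkoekabepuop.
Rule 2 (stop-cluster i-epenthesis): /g/ and /k/ form a stop–stop cluster, so [i] is inserted between them. /forugkoekabepuop/ → forugikoekabepuop.
Rule 3 (intervocalic spirantization): /k/ is a stop between vowels /i/ and /o/, so it spirantizes to the fricative [x]. /k/ is a stop between vowels /e/ and /a/, so it spirantizes to the fricative [x]. /b/ is a stop between vowels /a/ and /e/, so it spirantizes to the fricative [v]. /p/ is a stop between vowels /e/ and /u/, so it spirantizes to the fricative [f]. /forugikoekabepuop/ → forugixoexavefuop.
Rule 4 (stop-cluster a-epenthesis): no segment meets the environment; /forugixoexavefuop/ is unchanged.
Rule 5 (final e-epenthesis): the form ends in the consonant /p/, so [e] is inserted word-finally. /forugixoexavefuop/ → forugixoexavefuope.

forugixoexavefuope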